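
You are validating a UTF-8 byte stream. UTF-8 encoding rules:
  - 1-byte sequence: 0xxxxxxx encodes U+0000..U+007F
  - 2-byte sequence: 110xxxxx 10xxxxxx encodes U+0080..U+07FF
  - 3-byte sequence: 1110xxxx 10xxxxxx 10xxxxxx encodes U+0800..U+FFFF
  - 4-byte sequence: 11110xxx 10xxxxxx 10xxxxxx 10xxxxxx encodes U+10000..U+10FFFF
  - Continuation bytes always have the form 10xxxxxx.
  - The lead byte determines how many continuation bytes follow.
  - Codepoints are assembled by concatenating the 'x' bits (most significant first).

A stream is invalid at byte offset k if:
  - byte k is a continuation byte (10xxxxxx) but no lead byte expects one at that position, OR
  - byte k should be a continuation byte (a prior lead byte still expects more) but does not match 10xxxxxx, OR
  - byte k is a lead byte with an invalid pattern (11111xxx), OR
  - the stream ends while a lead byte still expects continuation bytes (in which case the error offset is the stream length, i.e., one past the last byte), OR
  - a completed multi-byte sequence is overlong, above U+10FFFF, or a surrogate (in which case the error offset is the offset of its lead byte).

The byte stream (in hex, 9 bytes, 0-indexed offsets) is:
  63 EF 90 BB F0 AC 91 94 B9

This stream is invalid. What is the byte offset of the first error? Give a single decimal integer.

Byte[0]=63: 1-byte ASCII. cp=U+0063
Byte[1]=EF: 3-byte lead, need 2 cont bytes. acc=0xF
Byte[2]=90: continuation. acc=(acc<<6)|0x10=0x3D0
Byte[3]=BB: continuation. acc=(acc<<6)|0x3B=0xF43B
Completed: cp=U+F43B (starts at byte 1)
Byte[4]=F0: 4-byte lead, need 3 cont bytes. acc=0x0
Byte[5]=AC: continuation. acc=(acc<<6)|0x2C=0x2C
Byte[6]=91: continuation. acc=(acc<<6)|0x11=0xB11
Byte[7]=94: continuation. acc=(acc<<6)|0x14=0x2C454
Completed: cp=U+2C454 (starts at byte 4)
Byte[8]=B9: INVALID lead byte (not 0xxx/110x/1110/11110)

Answer: 8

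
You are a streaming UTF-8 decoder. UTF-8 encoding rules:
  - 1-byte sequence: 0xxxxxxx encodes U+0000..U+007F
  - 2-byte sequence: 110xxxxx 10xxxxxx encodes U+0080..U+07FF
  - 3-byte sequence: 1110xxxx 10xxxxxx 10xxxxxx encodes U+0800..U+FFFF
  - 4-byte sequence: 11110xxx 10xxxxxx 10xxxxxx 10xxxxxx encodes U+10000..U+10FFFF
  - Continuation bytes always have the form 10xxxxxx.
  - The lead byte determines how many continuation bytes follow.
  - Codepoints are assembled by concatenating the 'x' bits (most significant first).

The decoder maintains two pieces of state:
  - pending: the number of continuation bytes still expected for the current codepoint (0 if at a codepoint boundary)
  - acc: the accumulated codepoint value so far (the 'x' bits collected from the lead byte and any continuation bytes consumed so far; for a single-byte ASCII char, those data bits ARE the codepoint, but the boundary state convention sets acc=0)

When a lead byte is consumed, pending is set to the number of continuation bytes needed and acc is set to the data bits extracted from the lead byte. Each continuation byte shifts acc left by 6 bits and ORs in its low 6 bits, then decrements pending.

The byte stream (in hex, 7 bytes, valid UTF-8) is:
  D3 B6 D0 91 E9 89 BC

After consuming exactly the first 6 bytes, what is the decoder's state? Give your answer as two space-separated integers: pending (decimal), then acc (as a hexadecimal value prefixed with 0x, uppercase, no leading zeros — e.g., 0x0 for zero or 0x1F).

Answer: 1 0x249

Derivation:
Byte[0]=D3: 2-byte lead. pending=1, acc=0x13
Byte[1]=B6: continuation. acc=(acc<<6)|0x36=0x4F6, pending=0
Byte[2]=D0: 2-byte lead. pending=1, acc=0x10
Byte[3]=91: continuation. acc=(acc<<6)|0x11=0x411, pending=0
Byte[4]=E9: 3-byte lead. pending=2, acc=0x9
Byte[5]=89: continuation. acc=(acc<<6)|0x09=0x249, pending=1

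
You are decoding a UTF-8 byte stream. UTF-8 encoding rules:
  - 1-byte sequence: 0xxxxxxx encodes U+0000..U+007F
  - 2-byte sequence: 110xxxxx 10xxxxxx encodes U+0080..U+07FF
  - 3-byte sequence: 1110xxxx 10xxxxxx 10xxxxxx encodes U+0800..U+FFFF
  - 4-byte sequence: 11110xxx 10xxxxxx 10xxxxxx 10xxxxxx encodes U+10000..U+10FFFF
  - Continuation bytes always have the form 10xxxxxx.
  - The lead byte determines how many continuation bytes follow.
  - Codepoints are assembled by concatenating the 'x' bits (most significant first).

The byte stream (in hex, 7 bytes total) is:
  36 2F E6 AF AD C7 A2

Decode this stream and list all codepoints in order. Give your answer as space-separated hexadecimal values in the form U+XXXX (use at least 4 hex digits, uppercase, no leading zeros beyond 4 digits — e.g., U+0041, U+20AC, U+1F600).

Answer: U+0036 U+002F U+6BED U+01E2

Derivation:
Byte[0]=36: 1-byte ASCII. cp=U+0036
Byte[1]=2F: 1-byte ASCII. cp=U+002F
Byte[2]=E6: 3-byte lead, need 2 cont bytes. acc=0x6
Byte[3]=AF: continuation. acc=(acc<<6)|0x2F=0x1AF
Byte[4]=AD: continuation. acc=(acc<<6)|0x2D=0x6BED
Completed: cp=U+6BED (starts at byte 2)
Byte[5]=C7: 2-byte lead, need 1 cont bytes. acc=0x7
Byte[6]=A2: continuation. acc=(acc<<6)|0x22=0x1E2
Completed: cp=U+01E2 (starts at byte 5)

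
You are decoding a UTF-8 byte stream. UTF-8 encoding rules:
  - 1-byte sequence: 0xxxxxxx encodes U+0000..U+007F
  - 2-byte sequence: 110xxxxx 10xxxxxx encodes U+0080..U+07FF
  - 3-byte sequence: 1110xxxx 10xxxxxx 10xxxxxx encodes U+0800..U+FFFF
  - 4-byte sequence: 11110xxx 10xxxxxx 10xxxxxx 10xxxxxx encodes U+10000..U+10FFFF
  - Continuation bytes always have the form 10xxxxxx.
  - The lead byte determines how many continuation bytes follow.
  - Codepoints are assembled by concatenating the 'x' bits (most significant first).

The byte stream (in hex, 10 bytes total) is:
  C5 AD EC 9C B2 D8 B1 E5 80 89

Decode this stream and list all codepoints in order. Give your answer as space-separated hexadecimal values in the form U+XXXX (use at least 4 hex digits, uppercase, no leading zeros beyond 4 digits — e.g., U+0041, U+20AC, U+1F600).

Answer: U+016D U+C732 U+0631 U+5009

Derivation:
Byte[0]=C5: 2-byte lead, need 1 cont bytes. acc=0x5
Byte[1]=AD: continuation. acc=(acc<<6)|0x2D=0x16D
Completed: cp=U+016D (starts at byte 0)
Byte[2]=EC: 3-byte lead, need 2 cont bytes. acc=0xC
Byte[3]=9C: continuation. acc=(acc<<6)|0x1C=0x31C
Byte[4]=B2: continuation. acc=(acc<<6)|0x32=0xC732
Completed: cp=U+C732 (starts at byte 2)
Byte[5]=D8: 2-byte lead, need 1 cont bytes. acc=0x18
Byte[6]=B1: continuation. acc=(acc<<6)|0x31=0x631
Completed: cp=U+0631 (starts at byte 5)
Byte[7]=E5: 3-byte lead, need 2 cont bytes. acc=0x5
Byte[8]=80: continuation. acc=(acc<<6)|0x00=0x140
Byte[9]=89: continuation. acc=(acc<<6)|0x09=0x5009
Completed: cp=U+5009 (starts at byte 7)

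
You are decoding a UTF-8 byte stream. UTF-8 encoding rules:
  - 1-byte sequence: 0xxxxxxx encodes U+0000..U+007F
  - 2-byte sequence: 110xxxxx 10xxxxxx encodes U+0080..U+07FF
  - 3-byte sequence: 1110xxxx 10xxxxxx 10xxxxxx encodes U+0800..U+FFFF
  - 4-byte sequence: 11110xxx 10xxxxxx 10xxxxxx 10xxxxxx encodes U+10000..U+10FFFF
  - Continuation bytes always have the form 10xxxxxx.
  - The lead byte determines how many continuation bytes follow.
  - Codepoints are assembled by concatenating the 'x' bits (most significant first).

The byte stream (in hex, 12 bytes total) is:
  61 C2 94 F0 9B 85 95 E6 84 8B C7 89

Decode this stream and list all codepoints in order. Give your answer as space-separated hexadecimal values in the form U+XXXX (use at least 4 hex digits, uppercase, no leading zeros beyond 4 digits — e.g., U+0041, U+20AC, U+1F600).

Answer: U+0061 U+0094 U+1B155 U+610B U+01C9

Derivation:
Byte[0]=61: 1-byte ASCII. cp=U+0061
Byte[1]=C2: 2-byte lead, need 1 cont bytes. acc=0x2
Byte[2]=94: continuation. acc=(acc<<6)|0x14=0x94
Completed: cp=U+0094 (starts at byte 1)
Byte[3]=F0: 4-byte lead, need 3 cont bytes. acc=0x0
Byte[4]=9B: continuation. acc=(acc<<6)|0x1B=0x1B
Byte[5]=85: continuation. acc=(acc<<6)|0x05=0x6C5
Byte[6]=95: continuation. acc=(acc<<6)|0x15=0x1B155
Completed: cp=U+1B155 (starts at byte 3)
Byte[7]=E6: 3-byte lead, need 2 cont bytes. acc=0x6
Byte[8]=84: continuation. acc=(acc<<6)|0x04=0x184
Byte[9]=8B: continuation. acc=(acc<<6)|0x0B=0x610B
Completed: cp=U+610B (starts at byte 7)
Byte[10]=C7: 2-byte lead, need 1 cont bytes. acc=0x7
Byte[11]=89: continuation. acc=(acc<<6)|0x09=0x1C9
Completed: cp=U+01C9 (starts at byte 10)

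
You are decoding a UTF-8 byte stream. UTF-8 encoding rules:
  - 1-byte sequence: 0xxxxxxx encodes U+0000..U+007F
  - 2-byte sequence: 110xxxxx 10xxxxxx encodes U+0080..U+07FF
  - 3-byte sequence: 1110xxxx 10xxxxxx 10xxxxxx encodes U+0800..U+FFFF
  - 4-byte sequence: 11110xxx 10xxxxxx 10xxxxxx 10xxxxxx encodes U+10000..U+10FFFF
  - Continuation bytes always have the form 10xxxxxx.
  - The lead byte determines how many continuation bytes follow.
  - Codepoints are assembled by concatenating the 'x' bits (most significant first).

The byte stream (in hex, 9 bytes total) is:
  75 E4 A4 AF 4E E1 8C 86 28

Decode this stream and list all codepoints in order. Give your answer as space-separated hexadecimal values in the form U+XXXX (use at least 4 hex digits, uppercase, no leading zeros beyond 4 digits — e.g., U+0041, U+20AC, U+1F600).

Answer: U+0075 U+492F U+004E U+1306 U+0028

Derivation:
Byte[0]=75: 1-byte ASCII. cp=U+0075
Byte[1]=E4: 3-byte lead, need 2 cont bytes. acc=0x4
Byte[2]=A4: continuation. acc=(acc<<6)|0x24=0x124
Byte[3]=AF: continuation. acc=(acc<<6)|0x2F=0x492F
Completed: cp=U+492F (starts at byte 1)
Byte[4]=4E: 1-byte ASCII. cp=U+004E
Byte[5]=E1: 3-byte lead, need 2 cont bytes. acc=0x1
Byte[6]=8C: continuation. acc=(acc<<6)|0x0C=0x4C
Byte[7]=86: continuation. acc=(acc<<6)|0x06=0x1306
Completed: cp=U+1306 (starts at byte 5)
Byte[8]=28: 1-byte ASCII. cp=U+0028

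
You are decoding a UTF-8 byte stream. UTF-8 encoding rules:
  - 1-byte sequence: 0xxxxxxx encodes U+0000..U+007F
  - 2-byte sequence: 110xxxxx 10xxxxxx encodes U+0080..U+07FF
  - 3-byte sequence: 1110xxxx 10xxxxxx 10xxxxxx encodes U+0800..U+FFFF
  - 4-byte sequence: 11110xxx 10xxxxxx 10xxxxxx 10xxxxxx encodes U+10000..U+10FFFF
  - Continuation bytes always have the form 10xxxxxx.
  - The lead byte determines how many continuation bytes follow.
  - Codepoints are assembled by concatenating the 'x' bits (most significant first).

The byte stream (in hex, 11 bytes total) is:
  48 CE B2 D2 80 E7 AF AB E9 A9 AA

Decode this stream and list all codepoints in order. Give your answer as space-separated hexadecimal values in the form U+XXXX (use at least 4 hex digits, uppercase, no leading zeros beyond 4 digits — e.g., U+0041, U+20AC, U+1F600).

Answer: U+0048 U+03B2 U+0480 U+7BEB U+9A6A

Derivation:
Byte[0]=48: 1-byte ASCII. cp=U+0048
Byte[1]=CE: 2-byte lead, need 1 cont bytes. acc=0xE
Byte[2]=B2: continuation. acc=(acc<<6)|0x32=0x3B2
Completed: cp=U+03B2 (starts at byte 1)
Byte[3]=D2: 2-byte lead, need 1 cont bytes. acc=0x12
Byte[4]=80: continuation. acc=(acc<<6)|0x00=0x480
Completed: cp=U+0480 (starts at byte 3)
Byte[5]=E7: 3-byte lead, need 2 cont bytes. acc=0x7
Byte[6]=AF: continuation. acc=(acc<<6)|0x2F=0x1EF
Byte[7]=AB: continuation. acc=(acc<<6)|0x2B=0x7BEB
Completed: cp=U+7BEB (starts at byte 5)
Byte[8]=E9: 3-byte lead, need 2 cont bytes. acc=0x9
Byte[9]=A9: continuation. acc=(acc<<6)|0x29=0x269
Byte[10]=AA: continuation. acc=(acc<<6)|0x2A=0x9A6A
Completed: cp=U+9A6A (starts at byte 8)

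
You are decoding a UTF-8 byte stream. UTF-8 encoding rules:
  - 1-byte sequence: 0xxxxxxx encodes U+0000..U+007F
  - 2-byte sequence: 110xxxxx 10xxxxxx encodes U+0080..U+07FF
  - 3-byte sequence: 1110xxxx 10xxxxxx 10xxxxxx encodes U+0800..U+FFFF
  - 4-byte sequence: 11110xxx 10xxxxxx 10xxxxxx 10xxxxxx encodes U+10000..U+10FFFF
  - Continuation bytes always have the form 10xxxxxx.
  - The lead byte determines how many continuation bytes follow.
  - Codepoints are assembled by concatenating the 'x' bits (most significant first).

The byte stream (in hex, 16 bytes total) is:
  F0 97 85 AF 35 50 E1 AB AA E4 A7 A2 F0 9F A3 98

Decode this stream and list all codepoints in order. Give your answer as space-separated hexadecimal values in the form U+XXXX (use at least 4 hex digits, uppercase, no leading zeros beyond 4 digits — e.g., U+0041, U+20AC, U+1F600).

Answer: U+1716F U+0035 U+0050 U+1AEA U+49E2 U+1F8D8

Derivation:
Byte[0]=F0: 4-byte lead, need 3 cont bytes. acc=0x0
Byte[1]=97: continuation. acc=(acc<<6)|0x17=0x17
Byte[2]=85: continuation. acc=(acc<<6)|0x05=0x5C5
Byte[3]=AF: continuation. acc=(acc<<6)|0x2F=0x1716F
Completed: cp=U+1716F (starts at byte 0)
Byte[4]=35: 1-byte ASCII. cp=U+0035
Byte[5]=50: 1-byte ASCII. cp=U+0050
Byte[6]=E1: 3-byte lead, need 2 cont bytes. acc=0x1
Byte[7]=AB: continuation. acc=(acc<<6)|0x2B=0x6B
Byte[8]=AA: continuation. acc=(acc<<6)|0x2A=0x1AEA
Completed: cp=U+1AEA (starts at byte 6)
Byte[9]=E4: 3-byte lead, need 2 cont bytes. acc=0x4
Byte[10]=A7: continuation. acc=(acc<<6)|0x27=0x127
Byte[11]=A2: continuation. acc=(acc<<6)|0x22=0x49E2
Completed: cp=U+49E2 (starts at byte 9)
Byte[12]=F0: 4-byte lead, need 3 cont bytes. acc=0x0
Byte[13]=9F: continuation. acc=(acc<<6)|0x1F=0x1F
Byte[14]=A3: continuation. acc=(acc<<6)|0x23=0x7E3
Byte[15]=98: continuation. acc=(acc<<6)|0x18=0x1F8D8
Completed: cp=U+1F8D8 (starts at byte 12)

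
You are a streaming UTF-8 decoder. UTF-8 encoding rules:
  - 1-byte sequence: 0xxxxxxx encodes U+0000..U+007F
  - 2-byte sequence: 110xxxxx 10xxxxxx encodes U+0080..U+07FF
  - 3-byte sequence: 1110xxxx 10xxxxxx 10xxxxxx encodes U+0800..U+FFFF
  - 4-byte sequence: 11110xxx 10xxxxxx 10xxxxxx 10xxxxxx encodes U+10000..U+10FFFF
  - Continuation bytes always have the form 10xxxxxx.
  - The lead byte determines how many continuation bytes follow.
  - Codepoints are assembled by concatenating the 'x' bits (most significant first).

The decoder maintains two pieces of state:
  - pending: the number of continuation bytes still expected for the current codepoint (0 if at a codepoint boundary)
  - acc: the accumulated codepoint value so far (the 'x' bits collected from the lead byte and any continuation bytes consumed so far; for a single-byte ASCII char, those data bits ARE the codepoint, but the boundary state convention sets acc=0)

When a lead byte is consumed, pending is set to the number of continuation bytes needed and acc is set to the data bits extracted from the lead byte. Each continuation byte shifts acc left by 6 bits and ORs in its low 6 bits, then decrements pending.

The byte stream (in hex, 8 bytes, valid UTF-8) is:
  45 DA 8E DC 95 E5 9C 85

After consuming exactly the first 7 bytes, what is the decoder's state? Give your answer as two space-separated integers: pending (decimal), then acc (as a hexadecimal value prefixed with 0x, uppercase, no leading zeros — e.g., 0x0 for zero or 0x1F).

Byte[0]=45: 1-byte. pending=0, acc=0x0
Byte[1]=DA: 2-byte lead. pending=1, acc=0x1A
Byte[2]=8E: continuation. acc=(acc<<6)|0x0E=0x68E, pending=0
Byte[3]=DC: 2-byte lead. pending=1, acc=0x1C
Byte[4]=95: continuation. acc=(acc<<6)|0x15=0x715, pending=0
Byte[5]=E5: 3-byte lead. pending=2, acc=0x5
Byte[6]=9C: continuation. acc=(acc<<6)|0x1C=0x15C, pending=1

Answer: 1 0x15C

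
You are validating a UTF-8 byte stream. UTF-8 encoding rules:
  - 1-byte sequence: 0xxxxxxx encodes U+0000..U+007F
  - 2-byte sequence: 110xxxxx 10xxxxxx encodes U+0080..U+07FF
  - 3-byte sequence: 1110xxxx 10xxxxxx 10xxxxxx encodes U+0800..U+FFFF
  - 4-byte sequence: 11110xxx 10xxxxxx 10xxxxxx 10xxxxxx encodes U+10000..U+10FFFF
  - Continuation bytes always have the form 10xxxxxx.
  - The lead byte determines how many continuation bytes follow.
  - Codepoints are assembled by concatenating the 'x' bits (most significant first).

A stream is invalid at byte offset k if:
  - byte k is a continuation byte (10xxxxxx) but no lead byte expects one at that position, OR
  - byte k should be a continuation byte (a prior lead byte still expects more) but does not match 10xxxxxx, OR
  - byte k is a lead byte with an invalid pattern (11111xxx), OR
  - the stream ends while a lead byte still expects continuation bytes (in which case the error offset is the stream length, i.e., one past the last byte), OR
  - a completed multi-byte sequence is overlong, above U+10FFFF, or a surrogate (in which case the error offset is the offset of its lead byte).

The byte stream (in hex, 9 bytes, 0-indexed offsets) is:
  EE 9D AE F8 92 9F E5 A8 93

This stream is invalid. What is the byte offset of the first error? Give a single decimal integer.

Byte[0]=EE: 3-byte lead, need 2 cont bytes. acc=0xE
Byte[1]=9D: continuation. acc=(acc<<6)|0x1D=0x39D
Byte[2]=AE: continuation. acc=(acc<<6)|0x2E=0xE76E
Completed: cp=U+E76E (starts at byte 0)
Byte[3]=F8: INVALID lead byte (not 0xxx/110x/1110/11110)

Answer: 3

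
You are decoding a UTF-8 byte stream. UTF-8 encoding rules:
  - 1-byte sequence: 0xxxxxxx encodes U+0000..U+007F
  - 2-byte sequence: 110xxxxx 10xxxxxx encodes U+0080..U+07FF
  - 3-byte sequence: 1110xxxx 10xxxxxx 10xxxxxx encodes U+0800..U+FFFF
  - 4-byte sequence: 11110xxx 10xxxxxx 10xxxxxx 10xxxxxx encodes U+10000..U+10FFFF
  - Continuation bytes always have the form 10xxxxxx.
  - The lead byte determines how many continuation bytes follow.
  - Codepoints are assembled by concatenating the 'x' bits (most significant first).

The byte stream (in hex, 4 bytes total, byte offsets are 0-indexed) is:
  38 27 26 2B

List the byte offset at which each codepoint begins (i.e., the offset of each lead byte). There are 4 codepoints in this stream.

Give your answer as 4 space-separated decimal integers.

Byte[0]=38: 1-byte ASCII. cp=U+0038
Byte[1]=27: 1-byte ASCII. cp=U+0027
Byte[2]=26: 1-byte ASCII. cp=U+0026
Byte[3]=2B: 1-byte ASCII. cp=U+002B

Answer: 0 1 2 3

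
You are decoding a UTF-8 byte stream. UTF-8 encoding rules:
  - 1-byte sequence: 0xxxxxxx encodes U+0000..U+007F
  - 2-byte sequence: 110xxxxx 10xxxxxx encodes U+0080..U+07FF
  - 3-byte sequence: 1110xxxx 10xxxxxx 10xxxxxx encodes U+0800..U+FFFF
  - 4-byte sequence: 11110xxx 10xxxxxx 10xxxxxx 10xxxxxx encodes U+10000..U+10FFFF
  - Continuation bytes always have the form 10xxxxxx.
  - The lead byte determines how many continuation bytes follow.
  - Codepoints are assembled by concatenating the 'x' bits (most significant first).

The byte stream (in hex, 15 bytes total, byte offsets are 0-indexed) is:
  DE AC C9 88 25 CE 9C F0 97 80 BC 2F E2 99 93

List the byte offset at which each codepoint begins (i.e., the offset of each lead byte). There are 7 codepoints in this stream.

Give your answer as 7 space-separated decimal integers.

Byte[0]=DE: 2-byte lead, need 1 cont bytes. acc=0x1E
Byte[1]=AC: continuation. acc=(acc<<6)|0x2C=0x7AC
Completed: cp=U+07AC (starts at byte 0)
Byte[2]=C9: 2-byte lead, need 1 cont bytes. acc=0x9
Byte[3]=88: continuation. acc=(acc<<6)|0x08=0x248
Completed: cp=U+0248 (starts at byte 2)
Byte[4]=25: 1-byte ASCII. cp=U+0025
Byte[5]=CE: 2-byte lead, need 1 cont bytes. acc=0xE
Byte[6]=9C: continuation. acc=(acc<<6)|0x1C=0x39C
Completed: cp=U+039C (starts at byte 5)
Byte[7]=F0: 4-byte lead, need 3 cont bytes. acc=0x0
Byte[8]=97: continuation. acc=(acc<<6)|0x17=0x17
Byte[9]=80: continuation. acc=(acc<<6)|0x00=0x5C0
Byte[10]=BC: continuation. acc=(acc<<6)|0x3C=0x1703C
Completed: cp=U+1703C (starts at byte 7)
Byte[11]=2F: 1-byte ASCII. cp=U+002F
Byte[12]=E2: 3-byte lead, need 2 cont bytes. acc=0x2
Byte[13]=99: continuation. acc=(acc<<6)|0x19=0x99
Byte[14]=93: continuation. acc=(acc<<6)|0x13=0x2653
Completed: cp=U+2653 (starts at byte 12)

Answer: 0 2 4 5 7 11 12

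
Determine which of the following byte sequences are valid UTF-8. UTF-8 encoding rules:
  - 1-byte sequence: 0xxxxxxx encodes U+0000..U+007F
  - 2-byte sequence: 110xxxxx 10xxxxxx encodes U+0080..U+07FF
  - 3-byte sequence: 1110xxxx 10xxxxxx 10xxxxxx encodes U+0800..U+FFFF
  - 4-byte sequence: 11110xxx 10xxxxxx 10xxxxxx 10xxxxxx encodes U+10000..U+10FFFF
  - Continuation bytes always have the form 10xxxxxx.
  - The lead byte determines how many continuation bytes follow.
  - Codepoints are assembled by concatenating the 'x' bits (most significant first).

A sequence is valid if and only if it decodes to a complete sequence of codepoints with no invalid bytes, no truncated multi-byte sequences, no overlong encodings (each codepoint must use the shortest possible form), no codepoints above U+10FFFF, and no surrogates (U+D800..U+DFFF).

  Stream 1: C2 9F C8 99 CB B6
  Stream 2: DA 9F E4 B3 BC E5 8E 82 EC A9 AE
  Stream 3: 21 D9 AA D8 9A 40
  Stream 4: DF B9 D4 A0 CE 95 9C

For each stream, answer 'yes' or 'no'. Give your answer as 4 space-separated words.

Stream 1: decodes cleanly. VALID
Stream 2: decodes cleanly. VALID
Stream 3: decodes cleanly. VALID
Stream 4: error at byte offset 6. INVALID

Answer: yes yes yes no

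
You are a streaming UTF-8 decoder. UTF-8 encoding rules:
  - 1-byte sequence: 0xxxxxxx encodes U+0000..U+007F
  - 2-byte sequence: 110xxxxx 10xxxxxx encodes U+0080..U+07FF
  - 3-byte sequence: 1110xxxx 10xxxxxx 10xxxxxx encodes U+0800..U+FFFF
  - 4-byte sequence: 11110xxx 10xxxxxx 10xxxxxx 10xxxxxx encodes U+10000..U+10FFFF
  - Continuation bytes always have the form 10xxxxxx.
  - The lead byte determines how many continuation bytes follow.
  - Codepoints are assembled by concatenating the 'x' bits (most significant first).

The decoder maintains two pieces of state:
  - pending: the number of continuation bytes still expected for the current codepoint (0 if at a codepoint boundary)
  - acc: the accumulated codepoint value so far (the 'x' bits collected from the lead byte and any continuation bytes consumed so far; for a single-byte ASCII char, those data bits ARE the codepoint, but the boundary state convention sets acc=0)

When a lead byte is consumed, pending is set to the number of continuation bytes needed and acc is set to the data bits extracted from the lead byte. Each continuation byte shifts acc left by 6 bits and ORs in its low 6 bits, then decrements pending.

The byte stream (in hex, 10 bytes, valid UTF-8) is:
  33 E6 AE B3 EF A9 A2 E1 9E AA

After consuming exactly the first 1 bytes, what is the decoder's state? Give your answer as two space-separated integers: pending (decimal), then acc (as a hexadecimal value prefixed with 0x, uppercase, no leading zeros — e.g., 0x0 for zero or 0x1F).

Answer: 0 0x0

Derivation:
Byte[0]=33: 1-byte. pending=0, acc=0x0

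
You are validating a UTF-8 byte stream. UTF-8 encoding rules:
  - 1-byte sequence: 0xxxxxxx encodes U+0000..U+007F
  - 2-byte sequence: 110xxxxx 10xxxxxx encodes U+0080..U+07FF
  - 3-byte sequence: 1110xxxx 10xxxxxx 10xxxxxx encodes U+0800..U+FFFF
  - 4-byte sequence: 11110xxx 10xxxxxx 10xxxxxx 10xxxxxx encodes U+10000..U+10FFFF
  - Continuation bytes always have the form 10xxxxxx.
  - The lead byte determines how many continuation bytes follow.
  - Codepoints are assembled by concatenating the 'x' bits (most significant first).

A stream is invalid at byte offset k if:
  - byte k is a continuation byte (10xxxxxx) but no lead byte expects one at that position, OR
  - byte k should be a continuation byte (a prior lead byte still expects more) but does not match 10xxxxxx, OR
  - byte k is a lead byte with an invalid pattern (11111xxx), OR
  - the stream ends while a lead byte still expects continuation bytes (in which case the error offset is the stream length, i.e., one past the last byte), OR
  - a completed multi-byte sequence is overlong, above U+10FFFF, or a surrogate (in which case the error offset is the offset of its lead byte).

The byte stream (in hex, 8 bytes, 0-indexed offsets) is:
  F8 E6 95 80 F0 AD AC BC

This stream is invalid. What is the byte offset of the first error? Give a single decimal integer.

Byte[0]=F8: INVALID lead byte (not 0xxx/110x/1110/11110)

Answer: 0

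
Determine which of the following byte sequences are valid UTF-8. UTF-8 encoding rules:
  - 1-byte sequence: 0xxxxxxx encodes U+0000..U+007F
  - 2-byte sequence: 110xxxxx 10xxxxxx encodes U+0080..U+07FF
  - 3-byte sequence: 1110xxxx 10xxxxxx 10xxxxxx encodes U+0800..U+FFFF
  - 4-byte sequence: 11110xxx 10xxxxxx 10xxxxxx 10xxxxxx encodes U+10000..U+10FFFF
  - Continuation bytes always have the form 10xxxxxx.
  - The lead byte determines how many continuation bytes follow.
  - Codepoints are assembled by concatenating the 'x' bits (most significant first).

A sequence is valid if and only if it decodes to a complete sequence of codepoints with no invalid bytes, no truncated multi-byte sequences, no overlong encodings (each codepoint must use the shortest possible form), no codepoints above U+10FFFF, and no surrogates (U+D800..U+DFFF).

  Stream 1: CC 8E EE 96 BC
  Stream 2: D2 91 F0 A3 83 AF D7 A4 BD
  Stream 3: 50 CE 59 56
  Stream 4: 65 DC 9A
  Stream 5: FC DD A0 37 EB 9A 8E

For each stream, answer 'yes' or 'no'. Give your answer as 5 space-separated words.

Stream 1: decodes cleanly. VALID
Stream 2: error at byte offset 8. INVALID
Stream 3: error at byte offset 2. INVALID
Stream 4: decodes cleanly. VALID
Stream 5: error at byte offset 0. INVALID

Answer: yes no no yes no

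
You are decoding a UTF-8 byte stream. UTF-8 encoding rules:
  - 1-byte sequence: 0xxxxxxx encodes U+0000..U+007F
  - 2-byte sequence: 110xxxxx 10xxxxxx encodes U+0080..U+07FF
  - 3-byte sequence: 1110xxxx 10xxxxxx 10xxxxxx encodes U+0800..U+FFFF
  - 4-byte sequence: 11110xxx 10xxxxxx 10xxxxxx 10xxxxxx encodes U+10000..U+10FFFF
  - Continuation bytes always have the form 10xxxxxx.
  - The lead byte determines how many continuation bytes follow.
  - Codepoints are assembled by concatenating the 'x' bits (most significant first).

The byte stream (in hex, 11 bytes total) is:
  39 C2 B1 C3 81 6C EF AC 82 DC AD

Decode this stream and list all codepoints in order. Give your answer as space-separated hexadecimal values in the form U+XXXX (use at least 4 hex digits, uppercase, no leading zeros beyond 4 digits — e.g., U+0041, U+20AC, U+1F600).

Answer: U+0039 U+00B1 U+00C1 U+006C U+FB02 U+072D

Derivation:
Byte[0]=39: 1-byte ASCII. cp=U+0039
Byte[1]=C2: 2-byte lead, need 1 cont bytes. acc=0x2
Byte[2]=B1: continuation. acc=(acc<<6)|0x31=0xB1
Completed: cp=U+00B1 (starts at byte 1)
Byte[3]=C3: 2-byte lead, need 1 cont bytes. acc=0x3
Byte[4]=81: continuation. acc=(acc<<6)|0x01=0xC1
Completed: cp=U+00C1 (starts at byte 3)
Byte[5]=6C: 1-byte ASCII. cp=U+006C
Byte[6]=EF: 3-byte lead, need 2 cont bytes. acc=0xF
Byte[7]=AC: continuation. acc=(acc<<6)|0x2C=0x3EC
Byte[8]=82: continuation. acc=(acc<<6)|0x02=0xFB02
Completed: cp=U+FB02 (starts at byte 6)
Byte[9]=DC: 2-byte lead, need 1 cont bytes. acc=0x1C
Byte[10]=AD: continuation. acc=(acc<<6)|0x2D=0x72D
Completed: cp=U+072D (starts at byte 9)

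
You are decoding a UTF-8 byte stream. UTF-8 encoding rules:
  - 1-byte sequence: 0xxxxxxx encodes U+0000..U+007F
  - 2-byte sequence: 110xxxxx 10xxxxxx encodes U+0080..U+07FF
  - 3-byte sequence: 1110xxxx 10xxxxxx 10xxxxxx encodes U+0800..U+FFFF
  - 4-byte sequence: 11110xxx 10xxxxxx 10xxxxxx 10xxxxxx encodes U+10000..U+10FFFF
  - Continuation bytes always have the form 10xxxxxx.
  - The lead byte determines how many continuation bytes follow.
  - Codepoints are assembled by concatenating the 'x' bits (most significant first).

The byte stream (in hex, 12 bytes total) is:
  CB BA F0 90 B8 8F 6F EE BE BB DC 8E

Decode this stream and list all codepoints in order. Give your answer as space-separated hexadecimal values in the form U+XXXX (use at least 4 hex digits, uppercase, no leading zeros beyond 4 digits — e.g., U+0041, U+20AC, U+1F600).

Byte[0]=CB: 2-byte lead, need 1 cont bytes. acc=0xB
Byte[1]=BA: continuation. acc=(acc<<6)|0x3A=0x2FA
Completed: cp=U+02FA (starts at byte 0)
Byte[2]=F0: 4-byte lead, need 3 cont bytes. acc=0x0
Byte[3]=90: continuation. acc=(acc<<6)|0x10=0x10
Byte[4]=B8: continuation. acc=(acc<<6)|0x38=0x438
Byte[5]=8F: continuation. acc=(acc<<6)|0x0F=0x10E0F
Completed: cp=U+10E0F (starts at byte 2)
Byte[6]=6F: 1-byte ASCII. cp=U+006F
Byte[7]=EE: 3-byte lead, need 2 cont bytes. acc=0xE
Byte[8]=BE: continuation. acc=(acc<<6)|0x3E=0x3BE
Byte[9]=BB: continuation. acc=(acc<<6)|0x3B=0xEFBB
Completed: cp=U+EFBB (starts at byte 7)
Byte[10]=DC: 2-byte lead, need 1 cont bytes. acc=0x1C
Byte[11]=8E: continuation. acc=(acc<<6)|0x0E=0x70E
Completed: cp=U+070E (starts at byte 10)

Answer: U+02FA U+10E0F U+006F U+EFBB U+070E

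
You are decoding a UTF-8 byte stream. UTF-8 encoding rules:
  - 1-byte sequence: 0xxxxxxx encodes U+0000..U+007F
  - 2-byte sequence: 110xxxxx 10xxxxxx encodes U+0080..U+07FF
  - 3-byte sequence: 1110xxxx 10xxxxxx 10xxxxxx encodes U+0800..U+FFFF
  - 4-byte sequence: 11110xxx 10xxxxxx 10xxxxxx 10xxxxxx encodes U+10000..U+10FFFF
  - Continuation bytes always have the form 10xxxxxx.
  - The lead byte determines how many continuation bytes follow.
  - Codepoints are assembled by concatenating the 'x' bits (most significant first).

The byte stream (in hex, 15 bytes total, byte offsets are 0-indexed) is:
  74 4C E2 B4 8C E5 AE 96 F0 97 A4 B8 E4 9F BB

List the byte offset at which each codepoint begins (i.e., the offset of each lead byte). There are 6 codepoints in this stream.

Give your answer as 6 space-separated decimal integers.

Byte[0]=74: 1-byte ASCII. cp=U+0074
Byte[1]=4C: 1-byte ASCII. cp=U+004C
Byte[2]=E2: 3-byte lead, need 2 cont bytes. acc=0x2
Byte[3]=B4: continuation. acc=(acc<<6)|0x34=0xB4
Byte[4]=8C: continuation. acc=(acc<<6)|0x0C=0x2D0C
Completed: cp=U+2D0C (starts at byte 2)
Byte[5]=E5: 3-byte lead, need 2 cont bytes. acc=0x5
Byte[6]=AE: continuation. acc=(acc<<6)|0x2E=0x16E
Byte[7]=96: continuation. acc=(acc<<6)|0x16=0x5B96
Completed: cp=U+5B96 (starts at byte 5)
Byte[8]=F0: 4-byte lead, need 3 cont bytes. acc=0x0
Byte[9]=97: continuation. acc=(acc<<6)|0x17=0x17
Byte[10]=A4: continuation. acc=(acc<<6)|0x24=0x5E4
Byte[11]=B8: continuation. acc=(acc<<6)|0x38=0x17938
Completed: cp=U+17938 (starts at byte 8)
Byte[12]=E4: 3-byte lead, need 2 cont bytes. acc=0x4
Byte[13]=9F: continuation. acc=(acc<<6)|0x1F=0x11F
Byte[14]=BB: continuation. acc=(acc<<6)|0x3B=0x47FB
Completed: cp=U+47FB (starts at byte 12)

Answer: 0 1 2 5 8 12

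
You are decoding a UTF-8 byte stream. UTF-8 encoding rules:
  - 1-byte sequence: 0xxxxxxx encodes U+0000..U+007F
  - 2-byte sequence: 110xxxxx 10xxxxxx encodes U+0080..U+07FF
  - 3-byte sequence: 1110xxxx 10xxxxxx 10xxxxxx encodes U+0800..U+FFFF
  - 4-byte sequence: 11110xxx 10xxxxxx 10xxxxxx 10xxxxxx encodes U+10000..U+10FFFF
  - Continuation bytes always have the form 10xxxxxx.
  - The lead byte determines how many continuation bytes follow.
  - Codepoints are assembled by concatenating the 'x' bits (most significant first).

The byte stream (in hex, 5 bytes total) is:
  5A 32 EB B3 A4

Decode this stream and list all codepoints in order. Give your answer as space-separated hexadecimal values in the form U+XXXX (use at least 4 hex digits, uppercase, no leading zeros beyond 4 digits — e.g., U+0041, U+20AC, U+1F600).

Byte[0]=5A: 1-byte ASCII. cp=U+005A
Byte[1]=32: 1-byte ASCII. cp=U+0032
Byte[2]=EB: 3-byte lead, need 2 cont bytes. acc=0xB
Byte[3]=B3: continuation. acc=(acc<<6)|0x33=0x2F3
Byte[4]=A4: continuation. acc=(acc<<6)|0x24=0xBCE4
Completed: cp=U+BCE4 (starts at byte 2)

Answer: U+005A U+0032 U+BCE4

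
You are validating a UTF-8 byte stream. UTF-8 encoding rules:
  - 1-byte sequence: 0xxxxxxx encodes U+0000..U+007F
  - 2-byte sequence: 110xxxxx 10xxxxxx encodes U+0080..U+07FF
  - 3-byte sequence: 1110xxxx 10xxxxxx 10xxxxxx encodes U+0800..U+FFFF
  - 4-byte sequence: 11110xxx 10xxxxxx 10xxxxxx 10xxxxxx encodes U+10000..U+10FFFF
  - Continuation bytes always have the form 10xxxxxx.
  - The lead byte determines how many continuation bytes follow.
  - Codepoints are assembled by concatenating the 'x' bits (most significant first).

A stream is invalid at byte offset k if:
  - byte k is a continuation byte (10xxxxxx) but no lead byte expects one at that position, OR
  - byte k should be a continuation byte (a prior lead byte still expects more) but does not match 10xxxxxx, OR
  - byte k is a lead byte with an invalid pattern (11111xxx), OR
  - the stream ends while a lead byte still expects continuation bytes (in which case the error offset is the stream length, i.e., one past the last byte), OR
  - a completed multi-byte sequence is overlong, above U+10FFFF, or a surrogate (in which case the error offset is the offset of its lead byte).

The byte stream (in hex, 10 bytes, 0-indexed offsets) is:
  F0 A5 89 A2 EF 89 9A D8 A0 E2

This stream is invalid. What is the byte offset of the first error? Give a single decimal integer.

Byte[0]=F0: 4-byte lead, need 3 cont bytes. acc=0x0
Byte[1]=A5: continuation. acc=(acc<<6)|0x25=0x25
Byte[2]=89: continuation. acc=(acc<<6)|0x09=0x949
Byte[3]=A2: continuation. acc=(acc<<6)|0x22=0x25262
Completed: cp=U+25262 (starts at byte 0)
Byte[4]=EF: 3-byte lead, need 2 cont bytes. acc=0xF
Byte[5]=89: continuation. acc=(acc<<6)|0x09=0x3C9
Byte[6]=9A: continuation. acc=(acc<<6)|0x1A=0xF25A
Completed: cp=U+F25A (starts at byte 4)
Byte[7]=D8: 2-byte lead, need 1 cont bytes. acc=0x18
Byte[8]=A0: continuation. acc=(acc<<6)|0x20=0x620
Completed: cp=U+0620 (starts at byte 7)
Byte[9]=E2: 3-byte lead, need 2 cont bytes. acc=0x2
Byte[10]: stream ended, expected continuation. INVALID

Answer: 10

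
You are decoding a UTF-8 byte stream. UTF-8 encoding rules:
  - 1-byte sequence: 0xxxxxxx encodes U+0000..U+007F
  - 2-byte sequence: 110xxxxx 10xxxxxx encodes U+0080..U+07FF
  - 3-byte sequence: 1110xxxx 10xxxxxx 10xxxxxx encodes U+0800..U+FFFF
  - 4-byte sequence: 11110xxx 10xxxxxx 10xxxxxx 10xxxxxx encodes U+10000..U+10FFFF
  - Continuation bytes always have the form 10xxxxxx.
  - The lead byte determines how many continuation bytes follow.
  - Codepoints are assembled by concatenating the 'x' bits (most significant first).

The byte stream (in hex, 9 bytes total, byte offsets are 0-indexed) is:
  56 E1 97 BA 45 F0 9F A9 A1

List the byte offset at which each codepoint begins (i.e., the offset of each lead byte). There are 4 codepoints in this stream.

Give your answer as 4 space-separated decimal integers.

Byte[0]=56: 1-byte ASCII. cp=U+0056
Byte[1]=E1: 3-byte lead, need 2 cont bytes. acc=0x1
Byte[2]=97: continuation. acc=(acc<<6)|0x17=0x57
Byte[3]=BA: continuation. acc=(acc<<6)|0x3A=0x15FA
Completed: cp=U+15FA (starts at byte 1)
Byte[4]=45: 1-byte ASCII. cp=U+0045
Byte[5]=F0: 4-byte lead, need 3 cont bytes. acc=0x0
Byte[6]=9F: continuation. acc=(acc<<6)|0x1F=0x1F
Byte[7]=A9: continuation. acc=(acc<<6)|0x29=0x7E9
Byte[8]=A1: continuation. acc=(acc<<6)|0x21=0x1FA61
Completed: cp=U+1FA61 (starts at byte 5)

Answer: 0 1 4 5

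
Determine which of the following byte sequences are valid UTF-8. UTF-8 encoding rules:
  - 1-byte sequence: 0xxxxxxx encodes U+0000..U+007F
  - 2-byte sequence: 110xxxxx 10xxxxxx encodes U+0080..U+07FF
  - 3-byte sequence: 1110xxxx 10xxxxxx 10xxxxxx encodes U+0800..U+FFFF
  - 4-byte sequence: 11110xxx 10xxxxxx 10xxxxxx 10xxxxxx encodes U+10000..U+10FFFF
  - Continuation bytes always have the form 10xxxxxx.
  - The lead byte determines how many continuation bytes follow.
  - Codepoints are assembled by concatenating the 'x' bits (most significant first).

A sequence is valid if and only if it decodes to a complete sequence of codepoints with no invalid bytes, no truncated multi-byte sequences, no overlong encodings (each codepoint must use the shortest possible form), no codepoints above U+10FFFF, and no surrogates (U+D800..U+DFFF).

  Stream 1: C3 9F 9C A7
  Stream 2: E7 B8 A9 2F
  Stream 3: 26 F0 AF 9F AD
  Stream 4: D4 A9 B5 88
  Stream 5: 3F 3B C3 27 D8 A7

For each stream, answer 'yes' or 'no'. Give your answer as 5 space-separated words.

Stream 1: error at byte offset 2. INVALID
Stream 2: decodes cleanly. VALID
Stream 3: decodes cleanly. VALID
Stream 4: error at byte offset 2. INVALID
Stream 5: error at byte offset 3. INVALID

Answer: no yes yes no no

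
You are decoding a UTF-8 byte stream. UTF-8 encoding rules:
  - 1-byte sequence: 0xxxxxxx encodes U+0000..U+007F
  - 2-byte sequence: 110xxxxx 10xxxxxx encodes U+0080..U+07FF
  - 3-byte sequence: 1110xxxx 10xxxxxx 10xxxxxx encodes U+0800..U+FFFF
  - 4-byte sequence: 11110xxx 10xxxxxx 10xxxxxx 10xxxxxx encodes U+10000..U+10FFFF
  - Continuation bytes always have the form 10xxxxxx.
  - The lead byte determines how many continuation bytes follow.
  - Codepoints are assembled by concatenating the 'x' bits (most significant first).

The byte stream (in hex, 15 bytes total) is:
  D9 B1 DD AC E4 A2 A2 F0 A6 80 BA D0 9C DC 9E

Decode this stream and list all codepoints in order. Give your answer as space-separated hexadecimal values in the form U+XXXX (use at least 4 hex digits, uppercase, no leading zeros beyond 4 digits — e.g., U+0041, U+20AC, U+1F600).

Answer: U+0671 U+076C U+48A2 U+2603A U+041C U+071E

Derivation:
Byte[0]=D9: 2-byte lead, need 1 cont bytes. acc=0x19
Byte[1]=B1: continuation. acc=(acc<<6)|0x31=0x671
Completed: cp=U+0671 (starts at byte 0)
Byte[2]=DD: 2-byte lead, need 1 cont bytes. acc=0x1D
Byte[3]=AC: continuation. acc=(acc<<6)|0x2C=0x76C
Completed: cp=U+076C (starts at byte 2)
Byte[4]=E4: 3-byte lead, need 2 cont bytes. acc=0x4
Byte[5]=A2: continuation. acc=(acc<<6)|0x22=0x122
Byte[6]=A2: continuation. acc=(acc<<6)|0x22=0x48A2
Completed: cp=U+48A2 (starts at byte 4)
Byte[7]=F0: 4-byte lead, need 3 cont bytes. acc=0x0
Byte[8]=A6: continuation. acc=(acc<<6)|0x26=0x26
Byte[9]=80: continuation. acc=(acc<<6)|0x00=0x980
Byte[10]=BA: continuation. acc=(acc<<6)|0x3A=0x2603A
Completed: cp=U+2603A (starts at byte 7)
Byte[11]=D0: 2-byte lead, need 1 cont bytes. acc=0x10
Byte[12]=9C: continuation. acc=(acc<<6)|0x1C=0x41C
Completed: cp=U+041C (starts at byte 11)
Byte[13]=DC: 2-byte lead, need 1 cont bytes. acc=0x1C
Byte[14]=9E: continuation. acc=(acc<<6)|0x1E=0x71E
Completed: cp=U+071E (starts at byte 13)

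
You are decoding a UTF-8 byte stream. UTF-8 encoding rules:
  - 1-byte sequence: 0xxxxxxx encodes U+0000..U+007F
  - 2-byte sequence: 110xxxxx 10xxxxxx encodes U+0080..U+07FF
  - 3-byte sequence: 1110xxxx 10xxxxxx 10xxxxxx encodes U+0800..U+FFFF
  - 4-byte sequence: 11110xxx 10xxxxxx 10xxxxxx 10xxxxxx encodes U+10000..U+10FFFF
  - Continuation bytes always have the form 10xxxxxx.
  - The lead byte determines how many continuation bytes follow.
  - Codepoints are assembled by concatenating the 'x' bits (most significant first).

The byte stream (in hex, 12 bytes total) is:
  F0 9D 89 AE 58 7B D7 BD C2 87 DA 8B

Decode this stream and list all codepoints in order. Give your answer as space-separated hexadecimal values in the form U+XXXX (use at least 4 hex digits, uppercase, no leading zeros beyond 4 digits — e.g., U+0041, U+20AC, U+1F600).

Answer: U+1D26E U+0058 U+007B U+05FD U+0087 U+068B

Derivation:
Byte[0]=F0: 4-byte lead, need 3 cont bytes. acc=0x0
Byte[1]=9D: continuation. acc=(acc<<6)|0x1D=0x1D
Byte[2]=89: continuation. acc=(acc<<6)|0x09=0x749
Byte[3]=AE: continuation. acc=(acc<<6)|0x2E=0x1D26E
Completed: cp=U+1D26E (starts at byte 0)
Byte[4]=58: 1-byte ASCII. cp=U+0058
Byte[5]=7B: 1-byte ASCII. cp=U+007B
Byte[6]=D7: 2-byte lead, need 1 cont bytes. acc=0x17
Byte[7]=BD: continuation. acc=(acc<<6)|0x3D=0x5FD
Completed: cp=U+05FD (starts at byte 6)
Byte[8]=C2: 2-byte lead, need 1 cont bytes. acc=0x2
Byte[9]=87: continuation. acc=(acc<<6)|0x07=0x87
Completed: cp=U+0087 (starts at byte 8)
Byte[10]=DA: 2-byte lead, need 1 cont bytes. acc=0x1A
Byte[11]=8B: continuation. acc=(acc<<6)|0x0B=0x68B
Completed: cp=U+068B (starts at byte 10)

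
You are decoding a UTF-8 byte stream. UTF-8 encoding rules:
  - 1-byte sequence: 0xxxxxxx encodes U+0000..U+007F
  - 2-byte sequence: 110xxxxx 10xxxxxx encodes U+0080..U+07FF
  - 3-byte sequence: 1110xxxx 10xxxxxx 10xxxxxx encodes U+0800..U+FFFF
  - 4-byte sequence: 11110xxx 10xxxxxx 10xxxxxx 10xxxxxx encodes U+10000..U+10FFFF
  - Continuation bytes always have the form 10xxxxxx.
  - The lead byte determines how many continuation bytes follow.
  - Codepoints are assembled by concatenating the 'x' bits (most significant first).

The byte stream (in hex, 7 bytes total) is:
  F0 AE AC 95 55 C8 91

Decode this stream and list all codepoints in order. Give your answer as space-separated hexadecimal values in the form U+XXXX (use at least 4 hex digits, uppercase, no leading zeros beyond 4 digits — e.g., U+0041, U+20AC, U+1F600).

Answer: U+2EB15 U+0055 U+0211

Derivation:
Byte[0]=F0: 4-byte lead, need 3 cont bytes. acc=0x0
Byte[1]=AE: continuation. acc=(acc<<6)|0x2E=0x2E
Byte[2]=AC: continuation. acc=(acc<<6)|0x2C=0xBAC
Byte[3]=95: continuation. acc=(acc<<6)|0x15=0x2EB15
Completed: cp=U+2EB15 (starts at byte 0)
Byte[4]=55: 1-byte ASCII. cp=U+0055
Byte[5]=C8: 2-byte lead, need 1 cont bytes. acc=0x8
Byte[6]=91: continuation. acc=(acc<<6)|0x11=0x211
Completed: cp=U+0211 (starts at byte 5)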